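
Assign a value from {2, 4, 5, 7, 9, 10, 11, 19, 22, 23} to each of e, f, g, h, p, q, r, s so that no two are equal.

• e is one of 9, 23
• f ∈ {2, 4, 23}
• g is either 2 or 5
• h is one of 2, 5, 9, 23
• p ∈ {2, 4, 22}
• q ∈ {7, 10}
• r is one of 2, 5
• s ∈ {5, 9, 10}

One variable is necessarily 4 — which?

The 8 variables draw from only 8 values {2, 4, 5, 7, 9, 10, 22, 23}, so each is used; only q can be 7, hence q = 7.
Among the 7 still-open variables, 10 fits only s (and all 7 values in {2, 4, 5, 9, 10, 22, 23} must be used), so s = 10.
Among the 6 still-open variables, 22 fits only p (and all 6 values in {2, 4, 5, 9, 22, 23} must be used), so p = 22.
The 5 still-open variables together cover exactly {2, 4, 5, 9, 23} — 5 values for 5 variables — and 4 appears only in f's list, so f = 4.

f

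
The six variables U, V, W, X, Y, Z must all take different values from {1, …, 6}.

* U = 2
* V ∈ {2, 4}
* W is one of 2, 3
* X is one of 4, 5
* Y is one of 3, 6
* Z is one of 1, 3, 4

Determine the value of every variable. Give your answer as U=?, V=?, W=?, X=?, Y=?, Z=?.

U must be 2 (only option left). Remove 2 from V, W.
V must be 4 (only option left). Strike 4 from X, Z.
W must be 3 (only option left). Remove 3 from Y, Z.
X's domain is down to {5}, so X = 5.
Y has just one choice, so Y = 6.
That leaves Z = 1.

U=2, V=4, W=3, X=5, Y=6, Z=1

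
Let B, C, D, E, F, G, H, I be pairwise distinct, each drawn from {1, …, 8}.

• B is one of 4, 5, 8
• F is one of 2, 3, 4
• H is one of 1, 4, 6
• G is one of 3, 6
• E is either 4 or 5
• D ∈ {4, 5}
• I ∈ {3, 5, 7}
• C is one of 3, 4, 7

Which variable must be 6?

G

The 8 variables together cover exactly {1, 2, 3, 4, 5, 6, 7, 8} — 8 values for 8 variables — and 1 appears only in H's list, so H = 1.
The 7 still-open variables together cover exactly {2, 3, 4, 5, 6, 7, 8} — 7 values for 7 variables — and 2 appears only in F's list, so F = 2.
Among the 6 still-open variables, 6 fits only G (and all 6 values in {3, 4, 5, 6, 7, 8} must be used), so G = 6.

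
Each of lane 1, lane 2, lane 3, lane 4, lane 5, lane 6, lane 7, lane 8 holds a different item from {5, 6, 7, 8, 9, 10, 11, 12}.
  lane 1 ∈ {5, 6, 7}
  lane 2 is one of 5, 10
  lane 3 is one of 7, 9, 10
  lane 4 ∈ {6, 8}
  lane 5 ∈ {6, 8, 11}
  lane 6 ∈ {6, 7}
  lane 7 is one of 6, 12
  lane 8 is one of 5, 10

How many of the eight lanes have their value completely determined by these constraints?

4

Among the 8 variables, 9 fits only lane 3 (and all 8 values in {5, 6, 7, 8, 9, 10, 11, 12} must be used), so lane 3 = 9.
The 7 still-open variables draw from only 7 values {5, 6, 7, 8, 10, 11, 12}, so each is used; only lane 5 can be 11, hence lane 5 = 11.
Among the 6 still-open variables, 8 fits only lane 4 (and all 6 values in {5, 6, 7, 8, 10, 12} must be used), so lane 4 = 8.
Among the 5 still-open variables, 12 fits only lane 7 (and all 5 values in {5, 6, 7, 10, 12} must be used), so lane 7 = 12.
lane 2 and lane 8 share exactly the 2 values {5, 10}; by pigeonhole those values go to them, so strike 5, 10 from lane 1.
Determined: lane 3=9, lane 4=8, lane 5=11, lane 7=12. The other lanes each still have more than one consistent value. That makes 4.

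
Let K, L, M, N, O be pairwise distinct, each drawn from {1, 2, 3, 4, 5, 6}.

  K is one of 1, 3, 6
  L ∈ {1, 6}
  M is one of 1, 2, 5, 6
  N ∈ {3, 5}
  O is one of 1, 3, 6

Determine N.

5

The 5 variables together cover exactly {1, 2, 3, 5, 6} — 5 values for 5 variables — and 2 appears only in M's list, so M = 2.
Among the 4 still-open variables, 5 fits only N (and all 4 values in {1, 3, 5, 6} must be used), so N = 5.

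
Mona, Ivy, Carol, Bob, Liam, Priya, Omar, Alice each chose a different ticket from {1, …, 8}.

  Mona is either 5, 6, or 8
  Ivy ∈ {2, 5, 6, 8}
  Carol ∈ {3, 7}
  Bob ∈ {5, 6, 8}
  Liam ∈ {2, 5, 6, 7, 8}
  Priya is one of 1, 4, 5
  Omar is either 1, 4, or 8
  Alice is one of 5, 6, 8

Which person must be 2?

The 8 variables draw from only 8 values {1, 2, 3, 4, 5, 6, 7, 8}, so each is used; only Carol can be 3, hence Carol = 3.
Among the 7 still-open variables, 7 fits only Liam (and all 7 values in {1, 2, 4, 5, 6, 7, 8} must be used), so Liam = 7.
The 6 still-open variables draw from only 6 values {1, 2, 4, 5, 6, 8}, so each is used; only Ivy can be 2, hence Ivy = 2.

Ivy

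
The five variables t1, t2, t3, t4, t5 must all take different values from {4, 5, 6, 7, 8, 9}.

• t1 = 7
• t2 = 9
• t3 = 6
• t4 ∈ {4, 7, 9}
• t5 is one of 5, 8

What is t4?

4

t1 has just one choice, so t1 = 7. Strike 7 from t4.
t2's domain is down to {9}, so t2 = 9. So t4 can't be 9.
So t4 = 4.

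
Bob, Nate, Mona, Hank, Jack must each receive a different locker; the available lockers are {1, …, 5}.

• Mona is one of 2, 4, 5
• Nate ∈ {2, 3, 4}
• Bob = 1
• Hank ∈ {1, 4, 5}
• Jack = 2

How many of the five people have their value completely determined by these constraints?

Bob's domain is down to {1}, so Bob = 1. So Hank can't be 1.
That leaves Jack = 2. So Nate, Mona can't be 2.
Among the 3 still-open variables, 3 fits only Nate (and all 3 values in {3, 4, 5} must be used), so Nate = 3.
Determined: Bob=1, Nate=3, Jack=2. The other people each still have more than one consistent value. That makes 3.

3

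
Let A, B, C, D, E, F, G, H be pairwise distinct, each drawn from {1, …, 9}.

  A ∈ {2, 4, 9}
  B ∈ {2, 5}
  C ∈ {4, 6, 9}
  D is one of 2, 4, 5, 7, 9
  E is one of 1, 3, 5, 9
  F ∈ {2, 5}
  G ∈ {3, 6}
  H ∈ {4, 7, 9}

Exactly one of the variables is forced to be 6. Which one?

The 8 variables draw from only 8 values {1, 2, 3, 4, 5, 6, 7, 9}, so each is used; only E can be 1, hence E = 1.
Among the 7 still-open variables, 3 fits only G (and all 7 values in {2, 3, 4, 5, 6, 7, 9} must be used), so G = 3.
Among the 6 still-open variables, 6 fits only C (and all 6 values in {2, 4, 5, 6, 7, 9} must be used), so C = 6.

C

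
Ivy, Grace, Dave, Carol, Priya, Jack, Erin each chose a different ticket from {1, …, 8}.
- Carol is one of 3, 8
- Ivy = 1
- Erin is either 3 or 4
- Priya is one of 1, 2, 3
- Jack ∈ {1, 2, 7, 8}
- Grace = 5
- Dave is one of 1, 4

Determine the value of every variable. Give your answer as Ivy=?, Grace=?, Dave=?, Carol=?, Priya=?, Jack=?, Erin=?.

Ivy has just one choice, so Ivy = 1. Remove 1 from Dave, Priya, Jack.
Grace's domain is down to {5}, so Grace = 5.
Dave has just one choice, so Dave = 4. Remove 4 from Erin.
That leaves Erin = 3. Eliminate 3 elsewhere: Carol, Priya.
Carol's domain is down to {8}, so Carol = 8. Strike 8 from Jack.
Priya's domain is down to {2}, so Priya = 2. So Jack can't be 2.
That leaves Jack = 7.

Ivy=1, Grace=5, Dave=4, Carol=8, Priya=2, Jack=7, Erin=3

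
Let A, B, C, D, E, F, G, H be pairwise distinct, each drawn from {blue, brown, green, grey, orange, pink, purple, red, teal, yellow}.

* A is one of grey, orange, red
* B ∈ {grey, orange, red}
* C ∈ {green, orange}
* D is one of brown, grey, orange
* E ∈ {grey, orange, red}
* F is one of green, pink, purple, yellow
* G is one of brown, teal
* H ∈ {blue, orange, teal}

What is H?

The 3 variables A, B, E are confined to {grey, orange, red}, which locks those values in; drop them from C, D, H.
That leaves C = green. Remove green from F.
D's domain is down to {brown}, so D = brown. So G can't be brown.
That leaves G = teal. Remove teal from H.
So H = blue.

blue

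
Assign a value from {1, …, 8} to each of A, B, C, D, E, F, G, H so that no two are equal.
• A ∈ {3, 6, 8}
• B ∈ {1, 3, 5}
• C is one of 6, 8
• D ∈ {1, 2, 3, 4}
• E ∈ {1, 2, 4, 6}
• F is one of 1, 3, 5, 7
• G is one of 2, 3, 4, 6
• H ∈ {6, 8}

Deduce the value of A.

3

The 8 variables together cover exactly {1, 2, 3, 4, 5, 6, 7, 8} — 8 values for 8 variables — and 7 appears only in F's list, so F = 7.
The 7 still-open variables together cover exactly {1, 2, 3, 4, 5, 6, 8} — 7 values for 7 variables — and 5 appears only in B's list, so B = 5.
C and H share exactly the 2 values {6, 8}; by pigeonhole those values go to them, so strike 6, 8 from A, E, G.
So A = 3.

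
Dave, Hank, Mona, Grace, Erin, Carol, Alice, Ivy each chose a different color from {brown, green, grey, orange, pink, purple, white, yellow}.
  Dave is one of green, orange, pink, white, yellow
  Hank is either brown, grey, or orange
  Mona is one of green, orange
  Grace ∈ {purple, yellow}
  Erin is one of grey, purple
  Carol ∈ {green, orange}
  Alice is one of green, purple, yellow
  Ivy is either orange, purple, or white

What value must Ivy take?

white

The 8 variables draw from only 8 values {brown, green, grey, orange, pink, purple, white, yellow}, so each is used; only Hank can be brown, hence Hank = brown.
Among the 7 still-open variables, grey fits only Erin (and all 7 values in {green, grey, orange, pink, purple, white, yellow} must be used), so Erin = grey.
Among the 6 still-open variables, pink fits only Dave (and all 6 values in {green, orange, pink, purple, white, yellow} must be used), so Dave = pink.
The 5 still-open variables draw from only 5 values {green, orange, purple, white, yellow}, so each is used; only Ivy can be white, hence Ivy = white.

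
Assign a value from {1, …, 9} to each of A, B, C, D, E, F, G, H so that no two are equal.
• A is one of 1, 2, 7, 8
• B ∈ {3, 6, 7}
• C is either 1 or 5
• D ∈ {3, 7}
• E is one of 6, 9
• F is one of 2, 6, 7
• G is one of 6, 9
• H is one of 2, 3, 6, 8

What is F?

2

The 8 variables draw from only 8 values {1, 2, 3, 5, 6, 7, 8, 9}, so each is used; only C can be 5, hence C = 5.
The 7 still-open variables together cover exactly {1, 2, 3, 6, 7, 8, 9} — 7 values for 7 variables — and 1 appears only in A's list, so A = 1.
Among the 6 still-open variables, 8 fits only H (and all 6 values in {2, 3, 6, 7, 8, 9} must be used), so H = 8.
Among the 5 still-open variables, 2 fits only F (and all 5 values in {2, 3, 6, 7, 9} must be used), so F = 2.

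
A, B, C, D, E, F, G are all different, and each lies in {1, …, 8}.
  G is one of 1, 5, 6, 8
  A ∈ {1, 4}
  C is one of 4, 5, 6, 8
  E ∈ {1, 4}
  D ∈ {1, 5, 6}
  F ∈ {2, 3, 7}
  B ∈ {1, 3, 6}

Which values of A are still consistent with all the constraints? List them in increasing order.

1, 4

A and E between them cover only {1, 4} — a naked pair. Remove those values from B, C, D, G.
C, D, G share exactly the 3 values {5, 6, 8}; by pigeonhole those values go to them, so strike 5, 6, 8 from B.
That leaves B = 3. Eliminate 3 elsewhere: F.
No further eliminations apply; A can still be any of 1, 4.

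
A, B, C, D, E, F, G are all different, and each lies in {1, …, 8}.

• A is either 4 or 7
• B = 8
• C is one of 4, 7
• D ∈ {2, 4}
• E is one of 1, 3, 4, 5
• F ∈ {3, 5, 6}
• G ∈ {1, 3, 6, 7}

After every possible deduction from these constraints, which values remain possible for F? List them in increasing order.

B's domain is down to {8}, so B = 8.
A and C share exactly the 2 values {4, 7}; by pigeonhole those values go to them, so strike 4, 7 from D, E, G.
D's domain is down to {2}, so D = 2.
No further eliminations apply; F can still be any of 3, 5, 6.

3, 5, 6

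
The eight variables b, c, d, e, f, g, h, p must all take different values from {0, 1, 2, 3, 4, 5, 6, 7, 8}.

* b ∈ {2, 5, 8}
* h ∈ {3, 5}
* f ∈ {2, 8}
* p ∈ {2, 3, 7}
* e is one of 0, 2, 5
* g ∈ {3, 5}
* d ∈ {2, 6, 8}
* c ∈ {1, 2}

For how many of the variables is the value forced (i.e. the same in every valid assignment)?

4

The 8 variables draw from only 8 values {0, 1, 2, 3, 5, 6, 7, 8}, so each is used; only e can be 0, hence e = 0.
The 7 still-open variables draw from only 7 values {1, 2, 3, 5, 6, 7, 8}, so each is used; only c can be 1, hence c = 1.
The 6 still-open variables together cover exactly {2, 3, 5, 6, 7, 8} — 6 values for 6 variables — and 6 appears only in d's list, so d = 6.
The 5 still-open variables draw from only 5 values {2, 3, 5, 7, 8}, so each is used; only p can be 7, hence p = 7.
The 2 variables g and h are confined to {3, 5}, which locks those values in; drop them from b.
Determined: c=1, d=6, e=0, p=7. The other variables each still have more than one consistent value. That makes 4.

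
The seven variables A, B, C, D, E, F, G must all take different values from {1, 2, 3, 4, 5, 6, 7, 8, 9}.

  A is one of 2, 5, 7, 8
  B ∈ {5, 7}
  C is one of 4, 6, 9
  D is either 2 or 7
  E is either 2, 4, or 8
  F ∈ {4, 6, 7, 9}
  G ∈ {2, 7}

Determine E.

The 2 variables D and G are confined to {2, 7}, which locks those values in; drop them from A, B, E, F.
That leaves B = 5. Remove 5 from A.
A must be 8 (only option left). So E can't be 8.
So E = 4.

4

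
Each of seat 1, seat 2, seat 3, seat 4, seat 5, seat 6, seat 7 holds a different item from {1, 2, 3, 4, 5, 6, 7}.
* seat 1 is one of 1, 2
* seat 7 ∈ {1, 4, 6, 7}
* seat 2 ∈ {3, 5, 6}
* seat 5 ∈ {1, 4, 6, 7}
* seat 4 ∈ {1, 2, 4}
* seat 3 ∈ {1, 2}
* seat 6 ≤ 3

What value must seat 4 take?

The 7 variables together cover exactly {1, 2, 3, 4, 5, 6, 7} — 7 values for 7 variables — and 5 appears only in seat 2's list, so seat 2 = 5.
Among the 6 still-open variables, 3 fits only seat 6 (and all 6 values in {1, 2, 3, 4, 6, 7} must be used), so seat 6 = 3.
seat 1 and seat 3 between them cover only {1, 2} — a naked pair. Remove those values from seat 4, seat 5, seat 7.
So seat 4 = 4.

4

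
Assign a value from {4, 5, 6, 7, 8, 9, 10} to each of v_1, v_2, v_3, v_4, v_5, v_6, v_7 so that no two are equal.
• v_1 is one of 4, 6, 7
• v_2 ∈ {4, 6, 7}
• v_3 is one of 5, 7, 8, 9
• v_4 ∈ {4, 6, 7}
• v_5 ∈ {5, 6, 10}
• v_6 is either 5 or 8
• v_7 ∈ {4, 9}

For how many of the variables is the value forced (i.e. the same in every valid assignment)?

2

Among the 7 variables, 10 fits only v_5 (and all 7 values in {4, 5, 6, 7, 8, 9, 10} must be used), so v_5 = 10.
The 3 variables v_1, v_2, v_4 are confined to {4, 6, 7}, which locks those values in; drop them from v_3, v_7.
v_7's domain is down to {9}, so v_7 = 9. Remove 9 from v_3.
Determined: v_5=10, v_7=9. The other variables each still have more than one consistent value. That makes 2.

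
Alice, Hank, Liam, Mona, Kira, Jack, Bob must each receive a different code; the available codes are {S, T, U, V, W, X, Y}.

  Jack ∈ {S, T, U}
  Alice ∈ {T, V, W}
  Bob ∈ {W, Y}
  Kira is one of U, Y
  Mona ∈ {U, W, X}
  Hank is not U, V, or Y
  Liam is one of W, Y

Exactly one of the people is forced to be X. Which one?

Mona

Among the 7 variables, V fits only Alice (and all 7 values in {S, T, U, V, W, X, Y} must be used), so Alice = V.
The 2 variables Liam and Bob are confined to {W, Y}, which locks those values in; drop them from Hank, Mona, Kira.
That leaves Kira = U. So Mona, Jack can't be U.
So X goes to Mona.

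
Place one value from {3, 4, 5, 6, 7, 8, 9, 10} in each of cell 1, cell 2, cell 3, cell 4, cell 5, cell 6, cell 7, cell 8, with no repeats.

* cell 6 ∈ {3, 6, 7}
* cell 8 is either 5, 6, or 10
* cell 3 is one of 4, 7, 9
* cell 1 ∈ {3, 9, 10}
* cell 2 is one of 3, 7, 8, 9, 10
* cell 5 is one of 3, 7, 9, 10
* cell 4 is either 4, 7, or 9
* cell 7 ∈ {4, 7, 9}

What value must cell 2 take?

The 8 variables together cover exactly {3, 4, 5, 6, 7, 8, 9, 10} — 8 values for 8 variables — and 5 appears only in cell 8's list, so cell 8 = 5.
Among the 7 still-open variables, 6 fits only cell 6 (and all 7 values in {3, 4, 6, 7, 8, 9, 10} must be used), so cell 6 = 6.
The 6 still-open variables draw from only 6 values {3, 4, 7, 8, 9, 10}, so each is used; only cell 2 can be 8, hence cell 2 = 8.

8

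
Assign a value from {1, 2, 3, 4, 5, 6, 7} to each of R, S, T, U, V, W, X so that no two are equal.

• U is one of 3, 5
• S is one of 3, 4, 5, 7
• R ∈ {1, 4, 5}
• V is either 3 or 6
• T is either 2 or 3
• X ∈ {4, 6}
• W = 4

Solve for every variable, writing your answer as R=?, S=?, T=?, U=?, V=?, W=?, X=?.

R=1, S=7, T=2, U=5, V=3, W=4, X=6

W's domain is down to {4}, so W = 4. Strike 4 from R, S, X.
X must be 6 (only option left). Remove 6 from V.
That leaves V = 3. Strike 3 from S, T, U.
T must be 2 (only option left).
That leaves U = 5. So R, S can't be 5.
That leaves R = 1.
S must be 7 (only option left).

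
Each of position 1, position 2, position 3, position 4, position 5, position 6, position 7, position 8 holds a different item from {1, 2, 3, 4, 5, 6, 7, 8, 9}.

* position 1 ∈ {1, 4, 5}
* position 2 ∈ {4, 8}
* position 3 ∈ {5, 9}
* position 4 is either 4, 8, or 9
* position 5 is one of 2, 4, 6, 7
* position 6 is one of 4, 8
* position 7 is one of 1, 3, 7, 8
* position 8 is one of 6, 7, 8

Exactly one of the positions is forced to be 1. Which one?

position 1

The 2 variables position 2 and position 6 are confined to {4, 8}, which locks those values in; drop them from position 1, position 4, position 5, position 7, position 8.
position 4's domain is down to {9}, so position 4 = 9. Strike 9 from position 3.
That leaves position 3 = 5. Eliminate 5 elsewhere: position 1.
So 1 goes to position 1.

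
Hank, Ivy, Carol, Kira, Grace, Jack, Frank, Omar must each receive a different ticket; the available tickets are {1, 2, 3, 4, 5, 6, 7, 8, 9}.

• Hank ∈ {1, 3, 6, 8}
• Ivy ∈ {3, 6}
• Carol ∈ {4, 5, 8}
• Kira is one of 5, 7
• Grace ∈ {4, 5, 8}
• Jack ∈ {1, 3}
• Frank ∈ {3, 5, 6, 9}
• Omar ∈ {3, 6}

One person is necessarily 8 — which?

The 8 variables draw from only 8 values {1, 3, 4, 5, 6, 7, 8, 9}, so each is used; only Kira can be 7, hence Kira = 7.
The 7 still-open variables together cover exactly {1, 3, 4, 5, 6, 8, 9} — 7 values for 7 variables — and 9 appears only in Frank's list, so Frank = 9.
Ivy and Omar between them cover only {3, 6} — a naked pair. Remove those values from Hank, Jack.
Jack must be 1 (only option left). So Hank can't be 1.
So 8 goes to Hank.

Hank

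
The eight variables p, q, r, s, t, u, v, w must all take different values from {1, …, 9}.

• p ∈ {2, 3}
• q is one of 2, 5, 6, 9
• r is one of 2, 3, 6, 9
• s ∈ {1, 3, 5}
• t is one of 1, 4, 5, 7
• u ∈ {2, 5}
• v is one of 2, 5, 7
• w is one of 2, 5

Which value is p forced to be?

3

The 8 variables together cover exactly {1, 2, 3, 4, 5, 6, 7, 9} — 8 values for 8 variables — and 4 appears only in t's list, so t = 4.
Among the 7 still-open variables, 1 fits only s (and all 7 values in {1, 2, 3, 5, 6, 7, 9} must be used), so s = 1.
The 6 still-open variables together cover exactly {2, 3, 5, 6, 7, 9} — 6 values for 6 variables — and 7 appears only in v's list, so v = 7.
u and w between them cover only {2, 5} — a naked pair. Remove those values from p, q, r.
So p = 3.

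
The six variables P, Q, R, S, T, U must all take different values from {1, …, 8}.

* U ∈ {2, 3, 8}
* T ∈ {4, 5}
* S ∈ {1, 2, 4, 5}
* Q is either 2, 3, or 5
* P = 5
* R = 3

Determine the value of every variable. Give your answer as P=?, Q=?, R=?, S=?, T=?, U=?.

P has just one choice, so P = 5. So Q, S, T can't be 5.
R's domain is down to {3}, so R = 3. Eliminate 3 elsewhere: Q, U.
T has just one choice, so T = 4. Remove 4 from S.
Q's domain is down to {2}, so Q = 2. Strike 2 from S, U.
S must be 1 (only option left).
That leaves U = 8.

P=5, Q=2, R=3, S=1, T=4, U=8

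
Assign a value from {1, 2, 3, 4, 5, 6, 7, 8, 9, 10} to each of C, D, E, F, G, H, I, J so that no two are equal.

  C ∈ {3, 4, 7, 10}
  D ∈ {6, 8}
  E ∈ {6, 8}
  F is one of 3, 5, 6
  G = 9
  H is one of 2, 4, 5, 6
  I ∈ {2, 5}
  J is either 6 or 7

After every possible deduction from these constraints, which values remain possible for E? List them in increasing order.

G's domain is down to {9}, so G = 9.
D and E share exactly the 2 values {6, 8}; by pigeonhole those values go to them, so strike 6, 8 from F, H, J.
J must be 7 (only option left). Remove 7 from C.
No further eliminations apply; E can still be any of 6, 8.

6, 8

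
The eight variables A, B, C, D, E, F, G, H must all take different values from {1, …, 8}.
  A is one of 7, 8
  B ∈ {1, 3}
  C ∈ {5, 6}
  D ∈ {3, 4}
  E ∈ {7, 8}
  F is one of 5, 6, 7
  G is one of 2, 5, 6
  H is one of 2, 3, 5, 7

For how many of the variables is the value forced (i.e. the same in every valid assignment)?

The 8 variables together cover exactly {1, 2, 3, 4, 5, 6, 7, 8} — 8 values for 8 variables — and 1 appears only in B's list, so B = 1.
The 7 still-open variables together cover exactly {2, 3, 4, 5, 6, 7, 8} — 7 values for 7 variables — and 4 appears only in D's list, so D = 4.
The 6 still-open variables together cover exactly {2, 3, 5, 6, 7, 8} — 6 values for 6 variables — and 3 appears only in H's list, so H = 3.
The 5 still-open variables draw from only 5 values {2, 5, 6, 7, 8}, so each is used; only G can be 2, hence G = 2.
A and E between them cover only {7, 8} — a naked pair. Remove those values from F.
Determined: B=1, D=4, G=2, H=3. The other variables each still have more than one consistent value. That makes 4.

4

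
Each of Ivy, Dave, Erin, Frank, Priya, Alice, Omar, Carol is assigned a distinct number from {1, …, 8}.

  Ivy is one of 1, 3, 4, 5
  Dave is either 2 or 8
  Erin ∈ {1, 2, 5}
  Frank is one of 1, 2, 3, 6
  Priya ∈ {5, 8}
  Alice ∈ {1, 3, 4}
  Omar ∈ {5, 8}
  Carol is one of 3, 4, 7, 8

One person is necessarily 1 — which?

Erin

The 8 variables draw from only 8 values {1, 2, 3, 4, 5, 6, 7, 8}, so each is used; only Frank can be 6, hence Frank = 6.
Among the 7 still-open variables, 7 fits only Carol (and all 7 values in {1, 2, 3, 4, 5, 7, 8} must be used), so Carol = 7.
Priya and Omar share exactly the 2 values {5, 8}; by pigeonhole those values go to them, so strike 5, 8 from Ivy, Dave, Erin.
Dave's domain is down to {2}, so Dave = 2. Eliminate 2 elsewhere: Erin.
So 1 goes to Erin.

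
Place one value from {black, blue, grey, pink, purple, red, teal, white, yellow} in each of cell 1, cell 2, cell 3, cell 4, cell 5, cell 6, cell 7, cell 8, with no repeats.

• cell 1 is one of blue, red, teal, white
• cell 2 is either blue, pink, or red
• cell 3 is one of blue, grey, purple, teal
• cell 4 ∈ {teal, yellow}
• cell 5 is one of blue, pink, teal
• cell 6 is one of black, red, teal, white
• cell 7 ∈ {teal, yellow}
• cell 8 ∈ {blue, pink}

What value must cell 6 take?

cell 4 and cell 7 between them cover only {teal, yellow} — a naked pair. Remove those values from cell 1, cell 3, cell 5, cell 6.
The 2 variables cell 5 and cell 8 are confined to {blue, pink}, which locks those values in; drop them from cell 1, cell 2, cell 3.
cell 2 has just one choice, so cell 2 = red. So cell 1, cell 6 can't be red.
That leaves cell 1 = white. So cell 6 can't be white.
So cell 6 = black.

black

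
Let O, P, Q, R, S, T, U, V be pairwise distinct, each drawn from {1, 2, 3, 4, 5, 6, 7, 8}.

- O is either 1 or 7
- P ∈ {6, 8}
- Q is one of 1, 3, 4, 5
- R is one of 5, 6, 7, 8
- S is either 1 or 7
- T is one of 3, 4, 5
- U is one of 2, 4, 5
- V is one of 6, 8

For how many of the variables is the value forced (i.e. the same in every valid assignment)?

Among the 8 variables, 2 fits only U (and all 8 values in {1, 2, 3, 4, 5, 6, 7, 8} must be used), so U = 2.
O and S between them cover only {1, 7} — a naked pair. Remove those values from Q, R.
P and V between them cover only {6, 8} — a naked pair. Remove those values from R.
R must be 5 (only option left). So Q, T can't be 5.
Determined: R=5, U=2. The other variables each still have more than one consistent value. That makes 2.

2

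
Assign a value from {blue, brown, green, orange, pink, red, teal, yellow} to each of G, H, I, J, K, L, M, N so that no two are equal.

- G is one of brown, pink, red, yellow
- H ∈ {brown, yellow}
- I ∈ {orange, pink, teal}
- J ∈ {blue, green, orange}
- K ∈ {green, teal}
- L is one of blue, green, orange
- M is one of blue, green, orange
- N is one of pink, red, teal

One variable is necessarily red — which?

J, L, M between them cover only {blue, green, orange} — a naked triple. Remove those values from I, K.
K's domain is down to {teal}, so K = teal. Strike teal from I, N.
That leaves I = pink. Remove pink from G, N.
So red goes to N.

N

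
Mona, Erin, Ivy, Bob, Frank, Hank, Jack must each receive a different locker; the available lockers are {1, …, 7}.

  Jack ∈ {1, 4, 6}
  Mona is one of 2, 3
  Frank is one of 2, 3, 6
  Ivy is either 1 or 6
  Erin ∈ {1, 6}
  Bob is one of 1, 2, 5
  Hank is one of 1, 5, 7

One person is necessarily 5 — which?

Bob

The 7 variables draw from only 7 values {1, 2, 3, 4, 5, 6, 7}, so each is used; only Jack can be 4, hence Jack = 4.
The 6 still-open variables together cover exactly {1, 2, 3, 5, 6, 7} — 6 values for 6 variables — and 7 appears only in Hank's list, so Hank = 7.
The 5 still-open variables together cover exactly {1, 2, 3, 5, 6} — 5 values for 5 variables — and 5 appears only in Bob's list, so Bob = 5.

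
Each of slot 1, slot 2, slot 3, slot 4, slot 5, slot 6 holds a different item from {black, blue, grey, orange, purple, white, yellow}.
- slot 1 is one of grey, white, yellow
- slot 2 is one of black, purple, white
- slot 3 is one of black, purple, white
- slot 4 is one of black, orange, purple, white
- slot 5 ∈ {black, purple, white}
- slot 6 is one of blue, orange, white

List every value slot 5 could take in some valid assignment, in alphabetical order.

black, purple, white

The 3 variables slot 2, slot 3, slot 5 are confined to {black, purple, white}, which locks those values in; drop them from slot 1, slot 4, slot 6.
That leaves slot 4 = orange. Remove orange from slot 6.
That leaves slot 6 = blue.
No further eliminations apply; slot 5 can still be any of black, purple, white.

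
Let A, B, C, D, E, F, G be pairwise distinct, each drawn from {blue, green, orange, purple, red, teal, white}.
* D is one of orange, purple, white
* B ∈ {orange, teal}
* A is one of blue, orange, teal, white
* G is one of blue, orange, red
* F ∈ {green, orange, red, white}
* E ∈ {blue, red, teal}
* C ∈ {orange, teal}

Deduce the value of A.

The 7 variables draw from only 7 values {blue, green, orange, purple, red, teal, white}, so each is used; only F can be green, hence F = green.
Among the 6 still-open variables, purple fits only D (and all 6 values in {blue, orange, purple, red, teal, white} must be used), so D = purple.
The 5 still-open variables together cover exactly {blue, orange, red, teal, white} — 5 values for 5 variables — and white appears only in A's list, so A = white.

white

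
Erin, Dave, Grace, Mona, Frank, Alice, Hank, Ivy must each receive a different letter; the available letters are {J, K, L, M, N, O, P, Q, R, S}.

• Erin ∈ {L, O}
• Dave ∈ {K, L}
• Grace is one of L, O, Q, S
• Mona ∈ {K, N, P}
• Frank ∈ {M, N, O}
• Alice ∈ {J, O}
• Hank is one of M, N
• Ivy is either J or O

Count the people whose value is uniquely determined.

Alice and Ivy between them cover only {J, O} — a naked pair. Remove those values from Erin, Grace, Frank.
Erin has just one choice, so Erin = L. Strike L from Dave, Grace.
That leaves Dave = K. Strike K from Mona.
Frank and Hank between them cover only {M, N} — a naked pair. Remove those values from Mona.
Mona's domain is down to {P}, so Mona = P.
Determined: Erin=L, Dave=K, Mona=P. The other people each still have more than one consistent value. That makes 3.

3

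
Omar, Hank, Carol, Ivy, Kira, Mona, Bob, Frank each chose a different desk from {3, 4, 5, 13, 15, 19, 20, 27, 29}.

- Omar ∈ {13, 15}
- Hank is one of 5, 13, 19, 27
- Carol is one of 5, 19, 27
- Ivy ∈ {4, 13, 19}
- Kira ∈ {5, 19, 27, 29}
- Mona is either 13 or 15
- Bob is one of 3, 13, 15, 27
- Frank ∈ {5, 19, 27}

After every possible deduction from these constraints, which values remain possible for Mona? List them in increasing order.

The 8 variables draw from only 8 values {3, 4, 5, 13, 15, 19, 27, 29}, so each is used; only Bob can be 3, hence Bob = 3.
The 7 still-open variables draw from only 7 values {4, 5, 13, 15, 19, 27, 29}, so each is used; only Ivy can be 4, hence Ivy = 4.
The 6 still-open variables draw from only 6 values {5, 13, 15, 19, 27, 29}, so each is used; only Kira can be 29, hence Kira = 29.
Omar and Mona share exactly the 2 values {13, 15}; by pigeonhole those values go to them, so strike 13, 15 from Hank.
No further eliminations apply; Mona can still be any of 13, 15.

13, 15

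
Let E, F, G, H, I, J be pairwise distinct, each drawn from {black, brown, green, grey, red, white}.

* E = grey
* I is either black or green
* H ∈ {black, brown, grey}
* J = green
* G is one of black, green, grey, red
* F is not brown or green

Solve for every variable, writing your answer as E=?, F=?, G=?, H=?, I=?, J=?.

E=grey, F=white, G=red, H=brown, I=black, J=green

E has just one choice, so E = grey. So F, G, H can't be grey.
J must be green (only option left). Eliminate green elsewhere: G, I.
I must be black (only option left). Remove black from F, G, H.
G must be red (only option left). Strike red from F.
H's domain is down to {brown}, so H = brown.
F has just one choice, so F = white.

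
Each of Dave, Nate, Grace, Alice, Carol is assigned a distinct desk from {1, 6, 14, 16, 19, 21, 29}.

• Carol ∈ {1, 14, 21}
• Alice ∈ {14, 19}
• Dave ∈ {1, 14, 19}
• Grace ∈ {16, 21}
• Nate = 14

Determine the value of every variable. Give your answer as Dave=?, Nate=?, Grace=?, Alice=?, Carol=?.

Dave=1, Nate=14, Grace=16, Alice=19, Carol=21

Nate's domain is down to {14}, so Nate = 14. Remove 14 from Dave, Alice, Carol.
Alice's domain is down to {19}, so Alice = 19. Remove 19 from Dave.
Dave's domain is down to {1}, so Dave = 1. So Carol can't be 1.
Carol has just one choice, so Carol = 21. So Grace can't be 21.
Grace's domain is down to {16}, so Grace = 16.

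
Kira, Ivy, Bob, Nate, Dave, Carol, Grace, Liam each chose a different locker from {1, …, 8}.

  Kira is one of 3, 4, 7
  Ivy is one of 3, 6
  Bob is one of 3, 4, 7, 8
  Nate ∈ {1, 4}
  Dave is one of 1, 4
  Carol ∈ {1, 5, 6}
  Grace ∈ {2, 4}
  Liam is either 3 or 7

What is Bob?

The 8 variables together cover exactly {1, 2, 3, 4, 5, 6, 7, 8} — 8 values for 8 variables — and 2 appears only in Grace's list, so Grace = 2.
The 7 still-open variables together cover exactly {1, 3, 4, 5, 6, 7, 8} — 7 values for 7 variables — and 5 appears only in Carol's list, so Carol = 5.
Among the 6 still-open variables, 6 fits only Ivy (and all 6 values in {1, 3, 4, 6, 7, 8} must be used), so Ivy = 6.
The 5 still-open variables draw from only 5 values {1, 3, 4, 7, 8}, so each is used; only Bob can be 8, hence Bob = 8.

8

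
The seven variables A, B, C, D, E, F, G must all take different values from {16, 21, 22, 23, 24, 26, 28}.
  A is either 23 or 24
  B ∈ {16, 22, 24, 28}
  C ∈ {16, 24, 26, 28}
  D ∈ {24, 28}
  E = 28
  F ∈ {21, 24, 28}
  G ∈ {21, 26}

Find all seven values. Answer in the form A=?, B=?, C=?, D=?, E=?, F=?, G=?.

A=23, B=22, C=16, D=24, E=28, F=21, G=26

E has just one choice, so E = 28. Remove 28 from B, C, D, F.
D must be 24 (only option left). Strike 24 from A, B, C, F.
F must be 21 (only option left). Strike 21 from G.
G has just one choice, so G = 26. Remove 26 from C.
A must be 23 (only option left).
That leaves C = 16. Strike 16 from B.
That leaves B = 22.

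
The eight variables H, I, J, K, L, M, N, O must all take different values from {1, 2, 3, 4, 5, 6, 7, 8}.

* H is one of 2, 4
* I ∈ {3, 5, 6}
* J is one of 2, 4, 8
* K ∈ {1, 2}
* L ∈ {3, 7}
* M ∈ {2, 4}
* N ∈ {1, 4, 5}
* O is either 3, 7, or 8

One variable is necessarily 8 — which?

J

Among the 8 variables, 6 fits only I (and all 8 values in {1, 2, 3, 4, 5, 6, 7, 8} must be used), so I = 6.
The 7 still-open variables draw from only 7 values {1, 2, 3, 4, 5, 7, 8}, so each is used; only N can be 5, hence N = 5.
The 6 still-open variables together cover exactly {1, 2, 3, 4, 7, 8} — 6 values for 6 variables — and 1 appears only in K's list, so K = 1.
H and M share exactly the 2 values {2, 4}; by pigeonhole those values go to them, so strike 2, 4 from J.
So 8 goes to J.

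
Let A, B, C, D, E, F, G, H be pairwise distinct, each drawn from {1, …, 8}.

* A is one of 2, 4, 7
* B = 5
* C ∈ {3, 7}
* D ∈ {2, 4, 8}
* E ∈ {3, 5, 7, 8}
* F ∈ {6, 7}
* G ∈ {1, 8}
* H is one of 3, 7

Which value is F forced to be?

6

B has just one choice, so B = 5. Eliminate 5 elsewhere: E.
The 7 still-open variables draw from only 7 values {1, 2, 3, 4, 6, 7, 8}, so each is used; only G can be 1, hence G = 1.
Among the 6 still-open variables, 6 fits only F (and all 6 values in {2, 3, 4, 6, 7, 8} must be used), so F = 6.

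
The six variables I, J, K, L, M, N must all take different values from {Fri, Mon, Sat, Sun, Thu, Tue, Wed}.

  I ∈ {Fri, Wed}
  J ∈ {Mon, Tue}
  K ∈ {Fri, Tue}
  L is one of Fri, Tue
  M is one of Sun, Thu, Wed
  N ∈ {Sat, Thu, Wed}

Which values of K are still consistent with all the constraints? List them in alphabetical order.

The 2 variables K and L are confined to {Fri, Tue}, which locks those values in; drop them from I, J.
I has just one choice, so I = Wed. So M, N can't be Wed.
J must be Mon (only option left).
No further eliminations apply; K can still be any of Fri, Tue.

Fri, Tue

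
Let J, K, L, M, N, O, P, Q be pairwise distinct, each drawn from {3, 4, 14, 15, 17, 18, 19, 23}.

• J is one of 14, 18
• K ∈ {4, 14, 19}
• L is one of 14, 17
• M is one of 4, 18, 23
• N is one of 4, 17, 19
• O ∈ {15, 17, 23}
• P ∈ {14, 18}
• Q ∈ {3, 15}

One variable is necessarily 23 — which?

The 8 variables draw from only 8 values {3, 4, 14, 15, 17, 18, 19, 23}, so each is used; only Q can be 3, hence Q = 3.
The 7 still-open variables draw from only 7 values {4, 14, 15, 17, 18, 19, 23}, so each is used; only O can be 15, hence O = 15.
The 6 still-open variables together cover exactly {4, 14, 17, 18, 19, 23} — 6 values for 6 variables — and 23 appears only in M's list, so M = 23.

M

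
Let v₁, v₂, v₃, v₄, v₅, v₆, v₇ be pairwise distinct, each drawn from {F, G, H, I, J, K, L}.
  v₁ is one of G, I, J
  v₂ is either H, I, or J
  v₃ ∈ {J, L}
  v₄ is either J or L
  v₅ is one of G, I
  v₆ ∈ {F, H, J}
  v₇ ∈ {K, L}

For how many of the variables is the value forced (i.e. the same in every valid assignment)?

3

Among the 7 variables, F fits only v₆ (and all 7 values in {F, G, H, I, J, K, L} must be used), so v₆ = F.
The 6 still-open variables together cover exactly {G, H, I, J, K, L} — 6 values for 6 variables — and H appears only in v₂'s list, so v₂ = H.
Among the 5 still-open variables, K fits only v₇ (and all 5 values in {G, I, J, K, L} must be used), so v₇ = K.
The 2 variables v₃ and v₄ are confined to {J, L}, which locks those values in; drop them from v₁.
Determined: v₂=H, v₆=F, v₇=K. The other variables each still have more than one consistent value. That makes 3.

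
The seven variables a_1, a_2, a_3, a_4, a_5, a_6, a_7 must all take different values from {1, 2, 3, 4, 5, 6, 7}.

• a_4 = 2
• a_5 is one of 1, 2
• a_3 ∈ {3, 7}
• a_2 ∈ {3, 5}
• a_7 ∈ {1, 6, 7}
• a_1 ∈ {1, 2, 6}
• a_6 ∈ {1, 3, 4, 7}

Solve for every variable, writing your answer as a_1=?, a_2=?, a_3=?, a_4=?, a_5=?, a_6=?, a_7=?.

a_4 has just one choice, so a_4 = 2. So a_1, a_5 can't be 2.
That leaves a_5 = 1. Remove 1 from a_1, a_6, a_7.
a_1's domain is down to {6}, so a_1 = 6. Strike 6 from a_7.
That leaves a_7 = 7. So a_3, a_6 can't be 7.
That leaves a_3 = 3. Strike 3 from a_2, a_6.
a_6 has just one choice, so a_6 = 4.
That leaves a_2 = 5.

a_1=6, a_2=5, a_3=3, a_4=2, a_5=1, a_6=4, a_7=7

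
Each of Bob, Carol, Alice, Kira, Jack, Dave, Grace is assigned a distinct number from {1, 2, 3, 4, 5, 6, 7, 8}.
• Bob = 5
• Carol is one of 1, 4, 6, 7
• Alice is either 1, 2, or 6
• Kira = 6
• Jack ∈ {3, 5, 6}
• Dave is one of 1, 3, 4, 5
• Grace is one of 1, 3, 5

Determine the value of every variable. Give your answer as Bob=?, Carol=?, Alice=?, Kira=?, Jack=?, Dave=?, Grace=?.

Bob=5, Carol=7, Alice=2, Kira=6, Jack=3, Dave=4, Grace=1

Bob's domain is down to {5}, so Bob = 5. Remove 5 from Jack, Dave, Grace.
That leaves Kira = 6. Eliminate 6 elsewhere: Carol, Alice, Jack.
Jack must be 3 (only option left). So Dave, Grace can't be 3.
That leaves Grace = 1. Remove 1 from Carol, Alice, Dave.
Alice must be 2 (only option left).
Dave's domain is down to {4}, so Dave = 4. Eliminate 4 elsewhere: Carol.
Carol's domain is down to {7}, so Carol = 7.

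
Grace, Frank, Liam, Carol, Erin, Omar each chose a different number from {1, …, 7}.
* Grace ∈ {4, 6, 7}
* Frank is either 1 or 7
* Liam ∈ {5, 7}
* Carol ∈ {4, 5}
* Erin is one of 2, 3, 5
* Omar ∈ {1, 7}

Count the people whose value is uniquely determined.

Frank and Omar between them cover only {1, 7} — a naked pair. Remove those values from Grace, Liam.
Liam must be 5 (only option left). Strike 5 from Carol, Erin.
Carol must be 4 (only option left). So Grace can't be 4.
Grace has just one choice, so Grace = 6.
Determined: Grace=6, Liam=5, Carol=4. The other people each still have more than one consistent value. That makes 3.

3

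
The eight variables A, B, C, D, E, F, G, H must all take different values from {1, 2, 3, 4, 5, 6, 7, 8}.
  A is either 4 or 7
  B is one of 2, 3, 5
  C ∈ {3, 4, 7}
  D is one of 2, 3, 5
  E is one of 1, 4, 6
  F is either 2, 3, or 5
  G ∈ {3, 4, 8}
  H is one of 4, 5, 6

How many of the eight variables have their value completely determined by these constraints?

Among the 8 variables, 1 fits only E (and all 8 values in {1, 2, 3, 4, 5, 6, 7, 8} must be used), so E = 1.
The 7 still-open variables draw from only 7 values {2, 3, 4, 5, 6, 7, 8}, so each is used; only H can be 6, hence H = 6.
Among the 6 still-open variables, 8 fits only G (and all 6 values in {2, 3, 4, 5, 7, 8} must be used), so G = 8.
B, D, F between them cover only {2, 3, 5} — a naked triple. Remove those values from C.
Determined: E=1, G=8, H=6. The other variables each still have more than one consistent value. That makes 3.

3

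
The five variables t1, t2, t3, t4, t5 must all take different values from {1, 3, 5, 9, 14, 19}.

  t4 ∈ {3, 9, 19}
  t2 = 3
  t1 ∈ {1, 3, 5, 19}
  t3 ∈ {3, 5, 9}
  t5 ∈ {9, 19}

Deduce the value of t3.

5

t2 must be 3 (only option left). Eliminate 3 elsewhere: t1, t3, t4.
The 4 still-open variables together cover exactly {1, 5, 9, 19} — 4 values for 4 variables — and 1 appears only in t1's list, so t1 = 1.
The 3 still-open variables together cover exactly {5, 9, 19} — 3 values for 3 variables — and 5 appears only in t3's list, so t3 = 5.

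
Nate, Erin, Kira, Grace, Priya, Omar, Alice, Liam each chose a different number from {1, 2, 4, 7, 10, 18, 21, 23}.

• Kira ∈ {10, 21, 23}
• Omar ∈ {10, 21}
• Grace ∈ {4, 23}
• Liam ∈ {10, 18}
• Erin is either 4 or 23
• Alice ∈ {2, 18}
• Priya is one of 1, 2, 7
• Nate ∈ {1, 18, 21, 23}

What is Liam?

The 8 variables together cover exactly {1, 2, 4, 7, 10, 18, 21, 23} — 8 values for 8 variables — and 7 appears only in Priya's list, so Priya = 7.
The 7 still-open variables together cover exactly {1, 2, 4, 10, 18, 21, 23} — 7 values for 7 variables — and 1 appears only in Nate's list, so Nate = 1.
The 6 still-open variables draw from only 6 values {2, 4, 10, 18, 21, 23}, so each is used; only Alice can be 2, hence Alice = 2.
The 5 still-open variables draw from only 5 values {4, 10, 18, 21, 23}, so each is used; only Liam can be 18, hence Liam = 18.

18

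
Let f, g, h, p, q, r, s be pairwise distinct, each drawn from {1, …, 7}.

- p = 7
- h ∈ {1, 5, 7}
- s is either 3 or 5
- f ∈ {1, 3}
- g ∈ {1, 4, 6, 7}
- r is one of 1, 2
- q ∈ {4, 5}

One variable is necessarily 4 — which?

q

p must be 7 (only option left). Strike 7 from g, h.
Among the 6 still-open variables, 2 fits only r (and all 6 values in {1, 2, 3, 4, 5, 6} must be used), so r = 2.
Among the 5 still-open variables, 6 fits only g (and all 5 values in {1, 3, 4, 5, 6} must be used), so g = 6.
The 4 still-open variables draw from only 4 values {1, 3, 4, 5}, so each is used; only q can be 4, hence q = 4.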